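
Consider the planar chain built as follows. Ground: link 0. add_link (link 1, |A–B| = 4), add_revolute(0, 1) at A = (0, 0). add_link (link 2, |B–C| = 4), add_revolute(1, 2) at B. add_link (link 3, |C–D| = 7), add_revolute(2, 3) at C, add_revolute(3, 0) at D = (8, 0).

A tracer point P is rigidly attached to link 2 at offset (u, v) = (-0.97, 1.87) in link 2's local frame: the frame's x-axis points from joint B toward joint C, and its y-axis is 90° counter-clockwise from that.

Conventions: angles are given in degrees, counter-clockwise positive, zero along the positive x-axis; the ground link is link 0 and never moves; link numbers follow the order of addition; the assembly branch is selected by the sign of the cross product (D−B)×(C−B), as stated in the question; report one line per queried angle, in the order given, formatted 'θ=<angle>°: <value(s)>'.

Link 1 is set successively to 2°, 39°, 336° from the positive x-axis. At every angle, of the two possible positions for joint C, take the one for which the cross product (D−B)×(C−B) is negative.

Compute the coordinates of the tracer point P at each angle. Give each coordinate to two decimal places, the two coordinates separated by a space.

A=(0,0), D=(8.00,0)
θ=2°: B = A + 4.00·(cos2°, sin2°) = (3.9976, 0.1396)
θ=2°: |BD| = 4.0049
θ=2°: circle(B,4.00) ∩ circle(D,7.00): a=-2.1175, h=3.3935
θ=2°:   candidates: C₊=(1.9996,3.6049) cross=13.591; C₋=(1.7630,-3.1780) cross=-13.591
θ=2°:   branch - wants cross < 0 → take C=(1.7630,-3.1780) (cross=-13.591)
θ=2°: ex = (C−B)/|BC| = (-0.5586,-0.8294); ey = (0.8294,-0.5586)
θ=2°: P = B + -0.97·ex + 1.87·ey = (6.0904,-0.1005)
θ=39°: B = A + 4.00·(cos39°, sin39°) = (3.1086, 2.5173)
θ=39°: |BD| = 5.5012
θ=39°: circle(B,4.00) ∩ circle(D,7.00): a=-0.2488, h=3.9923
θ=39°:   candidates: C₊=(4.7142,6.1809) cross=21.962; C₋=(1.0605,-0.9186) cross=-21.962
θ=39°:   branch - wants cross < 0 → take C=(1.0605,-0.9186) (cross=-21.962)
θ=39°: ex = (C−B)/|BC| = (-0.5120,-0.8590); ey = (0.8590,-0.5120)
θ=39°: P = B + -0.97·ex + 1.87·ey = (5.2115,2.3930)
θ=336°: B = A + 4.00·(cos336°, sin336°) = (3.6542, -1.6269)
θ=336°: |BD| = 4.6404
θ=336°: circle(B,4.00) ∩ circle(D,7.00): a=-1.2356, h=3.8044
θ=336°:   candidates: C₊=(1.1632,1.5028) cross=17.654; C₋=(3.8309,-5.6230) cross=-17.654
θ=336°:   branch - wants cross < 0 → take C=(3.8309,-5.6230) (cross=-17.654)
θ=336°: ex = (C−B)/|BC| = (0.0442,-0.9990); ey = (0.9990,0.0442)
θ=336°: P = B + -0.97·ex + 1.87·ey = (5.4795,-0.5753)

θ=2°: 6.09 -0.10
θ=39°: 5.21 2.39
θ=336°: 5.48 -0.58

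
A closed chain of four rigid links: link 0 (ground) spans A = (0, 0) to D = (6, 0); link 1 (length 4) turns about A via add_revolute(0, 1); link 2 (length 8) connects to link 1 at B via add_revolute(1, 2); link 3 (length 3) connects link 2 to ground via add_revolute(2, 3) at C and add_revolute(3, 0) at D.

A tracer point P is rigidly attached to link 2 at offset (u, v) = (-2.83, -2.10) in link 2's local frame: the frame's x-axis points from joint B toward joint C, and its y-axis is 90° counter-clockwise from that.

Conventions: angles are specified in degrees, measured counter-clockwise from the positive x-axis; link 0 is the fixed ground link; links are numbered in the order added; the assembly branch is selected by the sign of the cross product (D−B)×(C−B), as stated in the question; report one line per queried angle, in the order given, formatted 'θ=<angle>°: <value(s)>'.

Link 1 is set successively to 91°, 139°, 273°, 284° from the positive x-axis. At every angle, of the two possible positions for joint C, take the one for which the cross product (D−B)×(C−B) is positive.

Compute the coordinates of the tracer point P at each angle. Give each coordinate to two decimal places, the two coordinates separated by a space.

A=(0,0), D=(6.00,0)
θ=91°: B = A + 4.00·(cos91°, sin91°) = (-0.0698, 3.9994)
θ=91°: |BD| = 7.2690
θ=91°: circle(B,8.00) ∩ circle(D,3.00): a=7.4177, h=2.9963
θ=91°:   candidates: C₊=(7.7728,2.4202) cross=21.780; C₋=(4.4756,-2.5838) cross=-21.780
θ=91°:   branch + wants cross > 0 → take C=(7.7728,2.4202) (cross=21.780)
θ=91°: ex = (C−B)/|BC| = (0.9803,-0.1974); ey = (0.1974,0.9803)
θ=91°: P = B + -2.83·ex + -2.10·ey = (-3.2587,2.4994)
θ=139°: B = A + 4.00·(cos139°, sin139°) = (-3.0188, 2.6242)
θ=139°: |BD| = 9.3929
θ=139°: circle(B,8.00) ∩ circle(D,3.00): a=7.6242, h=2.4232
θ=139°:   candidates: C₊=(4.9787,2.8208) cross=22.761; C₋=(3.6247,-1.8325) cross=-22.761
θ=139°:   branch + wants cross > 0 → take C=(4.9787,2.8208) (cross=22.761)
θ=139°: ex = (C−B)/|BC| = (0.9997,0.0246); ey = (-0.0246,0.9997)
θ=139°: P = B + -2.83·ex + -2.10·ey = (-5.7964,0.4553)
θ=273°: B = A + 4.00·(cos273°, sin273°) = (0.2093, -3.9945)
θ=273°: |BD| = 7.0348
θ=273°: circle(B,8.00) ∩ circle(D,3.00): a=7.4265, h=2.9743
θ=273°:   candidates: C₊=(4.6336,2.6708) cross=20.924; C₋=(8.0114,-2.2258) cross=-20.924
θ=273°:   branch + wants cross > 0 → take C=(4.6336,2.6708) (cross=20.924)
θ=273°: ex = (C−B)/|BC| = (0.5530,0.8332); ey = (-0.8332,0.5530)
θ=273°: P = B + -2.83·ex + -2.10·ey = (0.3939,-7.5137)
θ=284°: B = A + 4.00·(cos284°, sin284°) = (0.9677, -3.8812)
θ=284°: |BD| = 6.3551
θ=284°: circle(B,8.00) ∩ circle(D,3.00): a=7.5048, h=2.7710
θ=284°:   candidates: C₊=(5.2181,2.8963) cross=17.610; C₋=(8.6026,-1.4921) cross=-17.610
θ=284°:   branch + wants cross > 0 → take C=(5.2181,2.8963) (cross=17.610)
θ=284°: ex = (C−B)/|BC| = (0.5313,0.8472); ey = (-0.8472,0.5313)
θ=284°: P = B + -2.83·ex + -2.10·ey = (1.2432,-7.3944)

θ=91°: -3.26 2.50
θ=139°: -5.80 0.46
θ=273°: 0.39 -7.51
θ=284°: 1.24 -7.39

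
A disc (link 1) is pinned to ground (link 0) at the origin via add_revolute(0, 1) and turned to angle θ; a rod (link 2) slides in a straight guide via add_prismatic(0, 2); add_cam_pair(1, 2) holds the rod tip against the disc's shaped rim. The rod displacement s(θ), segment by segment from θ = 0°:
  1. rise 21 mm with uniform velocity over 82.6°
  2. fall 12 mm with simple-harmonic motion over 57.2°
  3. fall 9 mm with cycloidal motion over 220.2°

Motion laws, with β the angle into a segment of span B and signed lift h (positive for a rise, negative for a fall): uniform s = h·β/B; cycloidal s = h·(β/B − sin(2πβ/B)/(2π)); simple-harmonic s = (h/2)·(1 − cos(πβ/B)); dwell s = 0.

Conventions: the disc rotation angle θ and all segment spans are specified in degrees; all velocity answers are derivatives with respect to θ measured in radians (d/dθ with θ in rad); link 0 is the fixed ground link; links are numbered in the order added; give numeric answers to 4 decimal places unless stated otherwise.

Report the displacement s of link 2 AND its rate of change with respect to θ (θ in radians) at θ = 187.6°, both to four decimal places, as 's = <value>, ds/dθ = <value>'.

segment 1 (0° to 82.6°, uniform, h = 21) is passed completely: s = 0.0000 + (21) = 21.0000
segment 2 (82.6° to 139.8°, simple-harmonic, h = -12) is passed completely: s = 21.0000 + (-12) = 9.0000
θ = 187.6° falls in segment 3 (139.8° to 360°, cycloidal, h = -9): β = 187.6 − 139.8 = 47.8°, B = 220.2°; Δs = -9·(0.2171 − sin(2π·0.2171)/(2π)) = -0.5518; s = 9.0000 − 0.5518 = 8.4482
velocity in seg [139.8°–360°] (cycloidal), θ in radians: β = 47.8° = 0.8343 rad, B = 220.2° = 3.8432 rad; ds/dθ = (h/B)(1 − cos(2πβ/B)) = ((-9)/3.8432)(1 − cos(2π·0.2171)) = -1.860788 mm/rad

s = 8.4482, ds/dθ = -1.8608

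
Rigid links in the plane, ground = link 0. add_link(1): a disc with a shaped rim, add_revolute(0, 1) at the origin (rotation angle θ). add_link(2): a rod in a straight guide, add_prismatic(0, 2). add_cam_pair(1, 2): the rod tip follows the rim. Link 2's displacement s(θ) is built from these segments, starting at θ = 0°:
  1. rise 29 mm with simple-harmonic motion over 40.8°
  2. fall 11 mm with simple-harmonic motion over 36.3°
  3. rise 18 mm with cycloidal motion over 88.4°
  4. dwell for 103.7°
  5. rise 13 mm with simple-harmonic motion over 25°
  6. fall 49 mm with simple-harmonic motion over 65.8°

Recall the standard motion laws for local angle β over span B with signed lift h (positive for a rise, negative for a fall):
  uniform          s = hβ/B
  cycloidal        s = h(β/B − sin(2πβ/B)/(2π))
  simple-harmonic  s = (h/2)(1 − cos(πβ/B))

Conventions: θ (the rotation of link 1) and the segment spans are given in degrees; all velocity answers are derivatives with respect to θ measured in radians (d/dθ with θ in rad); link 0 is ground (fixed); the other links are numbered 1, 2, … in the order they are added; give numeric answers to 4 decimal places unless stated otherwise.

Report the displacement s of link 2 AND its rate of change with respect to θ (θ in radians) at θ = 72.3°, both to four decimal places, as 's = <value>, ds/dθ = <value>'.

segment 1 (0° to 40.8°, simple-harmonic, h = 29) is passed completely: s = 0.0000 + (29) = 29.0000
θ = 72.3° falls in segment 2 (40.8° to 77.1°, simple-harmonic, h = -11): β = 72.3 − 40.8 = 31.5°, B = 36.3°; Δs = -11/2·(1 − cos(π·0.8678)) = -10.5322; s = 29.0000 − 10.5322 = 18.4678
velocity in seg [40.8°–77.1°] (simple-harmonic), θ in radians: β = 31.5° = 0.5498 rad, B = 36.3° = 0.6336 rad; ds/dθ = (πh/(2B)) sin(πβ/B) = (π·(-11)/(2·0.6336)) sin(π·0.8678) = -11.006501 mm/rad

s = 18.4678, ds/dθ = -11.0065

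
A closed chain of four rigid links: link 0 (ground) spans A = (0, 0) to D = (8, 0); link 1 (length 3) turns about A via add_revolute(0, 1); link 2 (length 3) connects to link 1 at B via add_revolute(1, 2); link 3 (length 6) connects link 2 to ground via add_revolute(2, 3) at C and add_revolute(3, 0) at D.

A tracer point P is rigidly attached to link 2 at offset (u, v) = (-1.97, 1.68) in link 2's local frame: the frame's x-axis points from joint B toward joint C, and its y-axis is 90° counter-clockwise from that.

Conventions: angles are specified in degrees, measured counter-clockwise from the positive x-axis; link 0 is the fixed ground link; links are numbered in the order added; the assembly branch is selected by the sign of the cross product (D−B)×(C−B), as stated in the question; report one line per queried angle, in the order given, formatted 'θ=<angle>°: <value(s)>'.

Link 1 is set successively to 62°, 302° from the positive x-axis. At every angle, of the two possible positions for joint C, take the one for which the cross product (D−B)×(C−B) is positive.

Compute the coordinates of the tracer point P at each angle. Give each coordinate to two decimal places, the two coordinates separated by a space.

A=(0,0), D=(8.00,0)
θ=62°: B = A + 3.00·(cos62°, sin62°) = (1.4084, 2.6488)
θ=62°: |BD| = 7.1039
θ=62°: circle(B,3.00) ∩ circle(D,6.00): a=1.6516, h=2.5045
θ=62°:   candidates: C₊=(3.8747,4.3569) cross=17.791; C₋=(2.0071,-0.2908) cross=-17.791
θ=62°:   branch + wants cross > 0 → take C=(3.8747,4.3569) (cross=17.791)
θ=62°: ex = (C−B)/|BC| = (0.8221,0.5693); ey = (-0.5693,0.8221)
θ=62°: P = B + -1.97·ex + 1.68·ey = (-1.1676,2.9084)
θ=302°: B = A + 3.00·(cos302°, sin302°) = (1.5898, -2.5441)
θ=302°: |BD| = 6.8967
θ=302°: circle(B,3.00) ∩ circle(D,6.00): a=1.4909, h=2.6033
θ=302°:   candidates: C₊=(2.0151,0.4255) cross=17.954; C₋=(3.9358,-4.4139) cross=-17.954
θ=302°:   branch + wants cross > 0 → take C=(2.0151,0.4255) (cross=17.954)
θ=302°: ex = (C−B)/|BC| = (0.1418,0.9899); ey = (-0.9899,0.1418)
θ=302°: P = B + -1.97·ex + 1.68·ey = (-0.3526,-4.2560)

θ=62°: -1.17 2.91
θ=302°: -0.35 -4.26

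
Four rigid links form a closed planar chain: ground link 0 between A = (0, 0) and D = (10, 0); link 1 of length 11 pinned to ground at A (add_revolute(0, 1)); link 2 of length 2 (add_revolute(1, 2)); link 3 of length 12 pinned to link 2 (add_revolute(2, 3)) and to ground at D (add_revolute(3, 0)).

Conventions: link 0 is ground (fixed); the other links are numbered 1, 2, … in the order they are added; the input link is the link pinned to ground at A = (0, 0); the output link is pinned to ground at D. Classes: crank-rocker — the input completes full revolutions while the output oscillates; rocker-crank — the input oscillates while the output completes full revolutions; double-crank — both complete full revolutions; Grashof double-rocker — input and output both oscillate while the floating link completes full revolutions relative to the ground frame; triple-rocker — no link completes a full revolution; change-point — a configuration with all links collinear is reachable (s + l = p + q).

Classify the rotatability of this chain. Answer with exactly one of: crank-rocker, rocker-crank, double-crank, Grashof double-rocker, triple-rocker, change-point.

lengths: ground=10, input=11, coupler=2, output=12
sorted: s=2 (shortest), l=12 (longest), p+q=21
s + l = 14 vs p + q = 21
s + l < p + q (Grashof) with shortest = coupler link → Grashof double-rocker

Grashof double-rocker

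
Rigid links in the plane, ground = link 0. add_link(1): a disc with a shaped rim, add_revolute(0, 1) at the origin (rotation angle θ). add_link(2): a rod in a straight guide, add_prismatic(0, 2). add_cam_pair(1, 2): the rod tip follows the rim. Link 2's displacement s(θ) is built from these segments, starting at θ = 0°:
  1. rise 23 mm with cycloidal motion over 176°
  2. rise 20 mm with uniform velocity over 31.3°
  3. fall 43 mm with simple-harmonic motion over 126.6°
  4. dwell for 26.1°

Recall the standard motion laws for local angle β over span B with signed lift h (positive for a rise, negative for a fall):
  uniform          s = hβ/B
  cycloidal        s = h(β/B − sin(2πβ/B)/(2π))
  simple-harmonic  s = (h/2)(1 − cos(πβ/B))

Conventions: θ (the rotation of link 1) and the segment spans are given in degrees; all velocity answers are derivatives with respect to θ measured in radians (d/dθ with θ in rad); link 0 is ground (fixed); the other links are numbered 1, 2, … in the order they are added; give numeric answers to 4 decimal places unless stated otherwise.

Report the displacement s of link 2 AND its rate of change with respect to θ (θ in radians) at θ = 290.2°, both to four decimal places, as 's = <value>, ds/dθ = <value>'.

segment 1 (0° to 176°, cycloidal, h = 23) is passed completely: s = 0.0000 + (23) = 23.0000
segment 2 (176° to 207.3°, uniform, h = 20) is passed completely: s = 23.0000 + (20) = 43.0000
θ = 290.2° falls in segment 3 (207.3° to 333.9°, simple-harmonic, h = -43): β = 290.2 − 207.3 = 82.9°, B = 126.6°; Δs = -43/2·(1 − cos(π·0.6548)) = -31.5496; s = 43.0000 − 31.5496 = 11.4504
velocity in seg [207.3°–333.9°] (simple-harmonic), θ in radians: β = 82.9° = 1.4469 rad, B = 126.6° = 2.2096 rad; ds/dθ = (πh/(2B)) sin(πβ/B) = (π·(-43)/(2·2.2096)) sin(π·0.6548) = -27.023744 mm/rad

s = 11.4504, ds/dθ = -27.0237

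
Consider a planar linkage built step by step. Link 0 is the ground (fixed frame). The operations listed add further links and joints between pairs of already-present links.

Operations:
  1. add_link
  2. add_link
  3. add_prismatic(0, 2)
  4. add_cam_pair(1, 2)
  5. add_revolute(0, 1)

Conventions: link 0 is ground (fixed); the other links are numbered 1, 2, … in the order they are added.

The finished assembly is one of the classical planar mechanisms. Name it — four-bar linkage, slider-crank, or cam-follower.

links: 3 (incl. ground); joints: 1 revolute, 1 prismatic, 1 higher (cam) pair, forming one closed loop
3 links, revolute + prismatic + higher pair in one loop → cam-follower

cam-follower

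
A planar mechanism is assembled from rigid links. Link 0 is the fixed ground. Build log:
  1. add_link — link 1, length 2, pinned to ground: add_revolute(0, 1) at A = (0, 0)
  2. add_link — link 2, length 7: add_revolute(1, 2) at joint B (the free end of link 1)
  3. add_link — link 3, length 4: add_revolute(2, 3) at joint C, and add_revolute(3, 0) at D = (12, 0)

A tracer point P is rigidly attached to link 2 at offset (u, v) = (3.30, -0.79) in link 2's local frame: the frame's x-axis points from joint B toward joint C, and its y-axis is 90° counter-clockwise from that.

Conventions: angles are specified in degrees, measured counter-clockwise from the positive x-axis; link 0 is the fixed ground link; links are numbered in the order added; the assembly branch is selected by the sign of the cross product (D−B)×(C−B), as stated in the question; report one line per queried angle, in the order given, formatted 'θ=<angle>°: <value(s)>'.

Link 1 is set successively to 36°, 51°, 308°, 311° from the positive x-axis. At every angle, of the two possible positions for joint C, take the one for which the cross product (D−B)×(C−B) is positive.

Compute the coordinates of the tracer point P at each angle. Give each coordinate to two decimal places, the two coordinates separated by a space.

A=(0,0), D=(12.00,0)
θ=36°: B = A + 2.00·(cos36°, sin36°) = (1.6180, 1.1756)
θ=36°: |BD| = 10.4483
θ=36°: circle(B,7.00) ∩ circle(D,4.00): a=6.8034, h=1.6475
θ=36°:   candidates: C₊=(8.5636,2.0472) cross=17.214; C₋=(8.1928,-1.2270) cross=-17.214
θ=36°:   branch + wants cross > 0 → take C=(8.5636,2.0472) (cross=17.214)
θ=36°: ex = (C−B)/|BC| = (0.9922,0.1245); ey = (-0.1245,0.9922)
θ=36°: P = B + 3.30·ex + -0.79·ey = (4.9907,0.8026)
θ=51°: B = A + 2.00·(cos51°, sin51°) = (1.2586, 1.5543)
θ=51°: |BD| = 10.8532
θ=51°: circle(B,7.00) ∩ circle(D,4.00): a=6.9469, h=0.8606
θ=51°:   candidates: C₊=(8.2572,1.4111) cross=9.340; C₋=(8.0107,-0.2923) cross=-9.340
θ=51°:   branch + wants cross > 0 → take C=(8.2572,1.4111) (cross=9.340)
θ=51°: ex = (C−B)/|BC| = (0.9998,-0.0205); ey = (0.0205,0.9998)
θ=51°: P = B + 3.30·ex + -0.79·ey = (4.5418,0.6970)
θ=308°: B = A + 2.00·(cos308°, sin308°) = (1.2313, -1.5760)
θ=308°: |BD| = 10.8834
θ=308°: circle(B,7.00) ∩ circle(D,4.00): a=6.9578, h=0.7678
θ=308°:   candidates: C₊=(8.0046,0.1912) cross=8.356; C₋=(8.2269,-1.3281) cross=-8.356
θ=308°:   branch + wants cross > 0 → take C=(8.0046,0.1912) (cross=8.356)
θ=308°: ex = (C−B)/|BC| = (0.9676,0.2525); ey = (-0.2525,0.9676)
θ=308°: P = B + 3.30·ex + -0.79·ey = (4.6239,-1.5073)
θ=311°: B = A + 2.00·(cos311°, sin311°) = (1.3121, -1.5094)
θ=311°: |BD| = 10.7939
θ=311°: circle(B,7.00) ∩ circle(D,4.00): a=6.9256, h=1.0178
θ=311°:   candidates: C₊=(8.0273,0.4669) cross=10.986; C₋=(8.3120,-1.5488) cross=-10.986
θ=311°:   branch + wants cross > 0 → take C=(8.0273,0.4669) (cross=10.986)
θ=311°: ex = (C−B)/|BC| = (0.9593,0.2823); ey = (-0.2823,0.9593)
θ=311°: P = B + 3.30·ex + -0.79·ey = (4.7009,-1.3356)

θ=36°: 4.99 0.80
θ=51°: 4.54 0.70
θ=308°: 4.62 -1.51
θ=311°: 4.70 -1.34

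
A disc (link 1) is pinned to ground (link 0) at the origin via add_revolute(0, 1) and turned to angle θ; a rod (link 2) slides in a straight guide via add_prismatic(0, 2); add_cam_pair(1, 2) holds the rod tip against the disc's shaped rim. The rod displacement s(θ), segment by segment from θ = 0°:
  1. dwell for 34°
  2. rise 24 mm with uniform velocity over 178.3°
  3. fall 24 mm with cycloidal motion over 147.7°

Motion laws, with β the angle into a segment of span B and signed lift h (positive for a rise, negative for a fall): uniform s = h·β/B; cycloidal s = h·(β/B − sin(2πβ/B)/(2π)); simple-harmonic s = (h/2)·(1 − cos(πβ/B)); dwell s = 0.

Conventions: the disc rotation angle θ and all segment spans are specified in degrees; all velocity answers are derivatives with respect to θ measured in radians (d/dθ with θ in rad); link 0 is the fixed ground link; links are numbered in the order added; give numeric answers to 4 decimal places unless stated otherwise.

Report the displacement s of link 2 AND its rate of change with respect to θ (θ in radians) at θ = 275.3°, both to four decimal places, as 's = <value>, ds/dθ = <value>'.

segment 1 (0° to 34°, dwell): s unchanged at 0.0000
segment 2 (34° to 212.3°, uniform, h = 24) is passed completely: s = 0.0000 + (24) = 24.0000
θ = 275.3° falls in segment 3 (212.3° to 360°, cycloidal, h = -24): β = 275.3 − 212.3 = 63°, B = 147.7°; Δs = -24·(0.4265 − sin(2π·0.4265)/(2π)) = -8.5359; s = 24.0000 − 8.5359 = 15.4641
velocity in seg [212.3°–360°] (cycloidal), θ in radians: β = 63° = 1.0996 rad, B = 147.7° = 2.5779 rad; ds/dθ = (h/B)(1 − cos(2πβ/B)) = ((-24)/2.5779)(1 − cos(2π·0.4265)) = -17.645937 mm/rad

s = 15.4641, ds/dθ = -17.6459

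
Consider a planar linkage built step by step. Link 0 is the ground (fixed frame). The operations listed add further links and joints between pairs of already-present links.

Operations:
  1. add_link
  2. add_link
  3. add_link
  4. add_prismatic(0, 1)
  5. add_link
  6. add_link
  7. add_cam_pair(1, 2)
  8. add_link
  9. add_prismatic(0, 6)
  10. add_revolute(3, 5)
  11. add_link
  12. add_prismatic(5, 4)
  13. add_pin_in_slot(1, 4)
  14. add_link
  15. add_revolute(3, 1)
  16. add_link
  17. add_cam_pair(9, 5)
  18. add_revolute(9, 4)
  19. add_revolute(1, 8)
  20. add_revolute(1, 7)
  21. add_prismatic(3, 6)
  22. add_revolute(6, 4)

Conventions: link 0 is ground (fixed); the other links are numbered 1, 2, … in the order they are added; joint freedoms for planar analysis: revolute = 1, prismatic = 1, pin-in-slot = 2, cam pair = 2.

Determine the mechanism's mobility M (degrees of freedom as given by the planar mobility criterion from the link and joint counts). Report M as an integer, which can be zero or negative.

ground; <1,0,0>
#1 <2,0,0>
#2 <3,0,0>
#3 <4,0,0>
P:0↔1 J1 <4,1,0>
#4 <5,1,0>
#5 <6,1,0>
C:1↔2 J2 <6,1,1>
#6 <7,1,1>
P:0↔6 J1 <7,2,1>
R:3↔5 J1 <7,3,1>
#7 <8,3,1>
P:5↔4 J1 <8,4,1>
PS:1↔4 J2 <8,4,2>
#8 <9,4,2>
R:3↔1 J1 <9,5,2>
#9 <10,5,2>
C:9↔5 J2 <10,5,3>
R:9↔4 J1 <10,6,3>
R:1↔8 J1 <10,7,3>
R:1↔7 J1 <10,8,3>
P:3↔6 J1 <10,9,3>
R:6↔4 J1 <10,10,3>
3×9 − 2×10 − 1×3 = 4

M = 4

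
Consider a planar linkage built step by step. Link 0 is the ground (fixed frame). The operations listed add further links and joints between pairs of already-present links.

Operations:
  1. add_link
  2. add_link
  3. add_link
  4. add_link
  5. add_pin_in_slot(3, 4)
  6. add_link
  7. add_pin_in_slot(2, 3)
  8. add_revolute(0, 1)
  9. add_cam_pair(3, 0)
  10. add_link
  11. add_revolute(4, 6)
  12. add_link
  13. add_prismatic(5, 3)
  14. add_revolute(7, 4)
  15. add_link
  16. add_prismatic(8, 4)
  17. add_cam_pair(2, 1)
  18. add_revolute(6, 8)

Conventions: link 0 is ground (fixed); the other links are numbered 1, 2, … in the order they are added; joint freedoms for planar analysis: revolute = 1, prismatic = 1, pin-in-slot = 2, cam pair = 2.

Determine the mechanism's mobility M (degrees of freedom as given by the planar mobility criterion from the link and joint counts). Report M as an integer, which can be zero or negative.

ground; <1,0,0>
#1 <2,0,0>
#2 <3,0,0>
#3 <4,0,0>
#4 <5,0,0>
PS:3↔4 J2 <5,0,1>
#5 <6,0,1>
PS:2↔3 J2 <6,0,2>
R:0↔1 J1 <6,1,2>
C:3↔0 J2 <6,1,3>
#6 <7,1,3>
R:4↔6 J1 <7,2,3>
#7 <8,2,3>
P:5↔3 J1 <8,3,3>
R:7↔4 J1 <8,4,3>
#8 <9,4,3>
P:8↔4 J1 <9,5,3>
C:2↔1 J2 <9,5,4>
R:6↔8 J1 <9,6,4>
3×8 − 2×6 − 1×4 = 8

M = 8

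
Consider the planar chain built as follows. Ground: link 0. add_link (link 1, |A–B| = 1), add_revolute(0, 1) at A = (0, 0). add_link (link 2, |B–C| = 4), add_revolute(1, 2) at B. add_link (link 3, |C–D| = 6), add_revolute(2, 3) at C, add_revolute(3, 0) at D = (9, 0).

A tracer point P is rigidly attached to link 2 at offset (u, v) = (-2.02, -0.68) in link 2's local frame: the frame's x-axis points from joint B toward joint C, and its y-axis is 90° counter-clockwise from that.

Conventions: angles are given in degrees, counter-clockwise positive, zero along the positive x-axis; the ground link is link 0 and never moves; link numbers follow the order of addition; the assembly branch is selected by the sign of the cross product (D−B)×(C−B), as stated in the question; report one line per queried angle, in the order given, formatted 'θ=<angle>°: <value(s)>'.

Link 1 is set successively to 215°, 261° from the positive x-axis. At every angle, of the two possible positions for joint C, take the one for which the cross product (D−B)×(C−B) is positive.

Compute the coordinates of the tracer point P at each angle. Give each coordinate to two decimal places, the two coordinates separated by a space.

A=(0,0), D=(9.00,0)
θ=215°: B = A + 1.00·(cos215°, sin215°) = (-0.8192, -0.5736)
θ=215°: |BD| = 9.8359
θ=215°: circle(B,4.00) ∩ circle(D,6.00): a=3.9013, h=0.8833
θ=215°:   candidates: C₊=(3.0240,0.5357) cross=8.688; C₋=(3.1270,-1.2278) cross=-8.688
θ=215°:   branch + wants cross > 0 → take C=(3.0240,0.5357) (cross=8.688)
θ=215°: ex = (C−B)/|BC| = (0.9608,0.2773); ey = (-0.2773,0.9608)
θ=215°: P = B + -2.02·ex + -0.68·ey = (-2.5713,-1.7871)
θ=261°: B = A + 1.00·(cos261°, sin261°) = (-0.1564, -0.9877)
θ=261°: |BD| = 9.2096
θ=261°: circle(B,4.00) ∩ circle(D,6.00): a=3.5189, h=1.9018
θ=261°:   candidates: C₊=(3.1383,1.2806) cross=17.515; C₋=(3.5462,-2.5012) cross=-17.515
θ=261°:   branch + wants cross > 0 → take C=(3.1383,1.2806) (cross=17.515)
θ=261°: ex = (C−B)/|BC| = (0.8237,0.5671); ey = (-0.5671,0.8237)
θ=261°: P = B + -2.02·ex + -0.68·ey = (-1.4346,-2.6933)

θ=215°: -2.57 -1.79
θ=261°: -1.43 -2.69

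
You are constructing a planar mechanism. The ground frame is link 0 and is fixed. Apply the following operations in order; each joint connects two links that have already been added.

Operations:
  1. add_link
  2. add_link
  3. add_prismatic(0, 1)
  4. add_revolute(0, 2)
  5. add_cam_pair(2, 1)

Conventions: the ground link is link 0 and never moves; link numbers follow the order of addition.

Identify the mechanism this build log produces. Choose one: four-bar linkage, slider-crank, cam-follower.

links: 3 (incl. ground); joints: 1 revolute, 1 prismatic, 1 higher (cam) pair, forming one closed loop
3 links, revolute + prismatic + higher pair in one loop → cam-follower

cam-follower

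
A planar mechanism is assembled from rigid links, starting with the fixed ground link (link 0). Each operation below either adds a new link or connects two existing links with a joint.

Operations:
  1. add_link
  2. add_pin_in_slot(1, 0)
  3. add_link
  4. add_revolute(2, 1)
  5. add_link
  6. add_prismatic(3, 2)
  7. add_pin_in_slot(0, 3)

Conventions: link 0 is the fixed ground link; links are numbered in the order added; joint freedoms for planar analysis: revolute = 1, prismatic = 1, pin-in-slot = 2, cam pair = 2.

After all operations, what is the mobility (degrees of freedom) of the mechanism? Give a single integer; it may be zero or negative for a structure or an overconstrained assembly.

link 0 = ground. State L|J1|J2 = 1|0|0
+link1  2|0|0
PS(1,0) f=2→J2  2|0|1
+link2  3|0|1
R(2,1) f=1→J1  3|1|1
+link3  4|1|1
P(3,2) f=1→J1  4|2|1
PS(0,3) f=2→J2  4|2|2
M = 3(4−1)−2·2−2 = 9−4−2 = 3

M = 3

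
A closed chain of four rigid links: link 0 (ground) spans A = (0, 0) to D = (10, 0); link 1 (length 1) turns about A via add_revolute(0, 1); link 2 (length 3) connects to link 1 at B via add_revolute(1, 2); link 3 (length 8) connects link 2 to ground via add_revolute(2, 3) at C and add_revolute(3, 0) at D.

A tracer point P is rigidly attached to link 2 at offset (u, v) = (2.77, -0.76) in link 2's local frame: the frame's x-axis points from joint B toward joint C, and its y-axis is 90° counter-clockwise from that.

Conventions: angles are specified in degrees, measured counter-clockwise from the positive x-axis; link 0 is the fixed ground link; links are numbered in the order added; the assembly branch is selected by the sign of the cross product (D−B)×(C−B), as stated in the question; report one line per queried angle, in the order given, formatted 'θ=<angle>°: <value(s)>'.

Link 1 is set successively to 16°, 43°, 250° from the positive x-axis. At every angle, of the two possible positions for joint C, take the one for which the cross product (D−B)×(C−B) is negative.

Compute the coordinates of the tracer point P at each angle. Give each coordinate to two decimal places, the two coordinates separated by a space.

A=(0,0), D=(10.00,0)
θ=16°: B = A + 1.00·(cos16°, sin16°) = (0.9613, 0.2756)
θ=16°: |BD| = 9.0429
θ=16°: circle(B,3.00) ∩ circle(D,8.00): a=1.4804, h=2.6093
θ=16°:   candidates: C₊=(2.5205,2.8386) cross=23.596; C₋=(2.3615,-2.3776) cross=-23.596
θ=16°:   branch - wants cross < 0 → take C=(2.3615,-2.3776) (cross=-23.596)
θ=16°: ex = (C−B)/|BC| = (0.4667,-0.8844); ey = (0.8844,0.4667)
θ=16°: P = B + 2.77·ex + -0.76·ey = (1.5820,-2.5289)
θ=43°: B = A + 1.00·(cos43°, sin43°) = (0.7314, 0.6820)
θ=43°: |BD| = 9.2937
θ=43°: circle(B,3.00) ∩ circle(D,8.00): a=1.6879, h=2.4801
θ=43°:   candidates: C₊=(2.5967,3.0316) cross=23.050; C₋=(2.2327,-1.9153) cross=-23.050
θ=43°:   branch - wants cross < 0 → take C=(2.2327,-1.9153) (cross=-23.050)
θ=43°: ex = (C−B)/|BC| = (0.5004,-0.8658); ey = (0.8658,0.5004)
θ=43°: P = B + 2.77·ex + -0.76·ey = (1.4596,-2.0965)
θ=250°: B = A + 1.00·(cos250°, sin250°) = (-0.3420, -0.9397)
θ=250°: |BD| = 10.3846
θ=250°: circle(B,3.00) ∩ circle(D,8.00): a=2.5442, h=1.5897
θ=250°:   candidates: C₊=(2.0479,0.8737) cross=16.509; C₋=(2.3356,-2.2927) cross=-16.509
θ=250°:   branch - wants cross < 0 → take C=(2.3356,-2.2927) (cross=-16.509)
θ=250°: ex = (C−B)/|BC| = (0.8925,-0.4510); ey = (0.4510,0.8925)
θ=250°: P = B + 2.77·ex + -0.76·ey = (1.7875,-2.8673)

θ=16°: 1.58 -2.53
θ=43°: 1.46 -2.10
θ=250°: 1.79 -2.87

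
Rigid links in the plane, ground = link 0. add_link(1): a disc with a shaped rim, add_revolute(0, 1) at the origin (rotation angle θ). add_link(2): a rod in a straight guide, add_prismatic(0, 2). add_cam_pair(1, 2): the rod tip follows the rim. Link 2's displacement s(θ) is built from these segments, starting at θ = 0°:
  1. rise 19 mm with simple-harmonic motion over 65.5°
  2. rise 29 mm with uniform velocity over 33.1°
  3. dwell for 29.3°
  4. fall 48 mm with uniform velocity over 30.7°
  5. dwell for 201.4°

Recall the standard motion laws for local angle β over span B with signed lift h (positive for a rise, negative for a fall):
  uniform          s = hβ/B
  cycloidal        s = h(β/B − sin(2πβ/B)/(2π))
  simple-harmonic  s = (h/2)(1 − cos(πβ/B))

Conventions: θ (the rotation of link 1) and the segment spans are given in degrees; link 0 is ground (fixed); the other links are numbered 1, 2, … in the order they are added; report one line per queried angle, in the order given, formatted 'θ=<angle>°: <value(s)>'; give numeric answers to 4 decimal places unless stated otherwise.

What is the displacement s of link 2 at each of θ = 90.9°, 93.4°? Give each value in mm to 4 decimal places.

segment 1 (0° to 65.5°, simple-harmonic, h = 19) is passed completely: s = 0.0000 + (19) = 19.0000
θ = 90.9° falls in segment 2 (65.5° to 98.6°, uniform, h = 29): β = 90.9 − 65.5 = 25.4°, B = 33.1°; Δs = 29·25.4/33.1 = 22.2538; s = 19.0000 + 22.2538 = 41.2538
θ = 93.4° falls in segment 2 (65.5° to 98.6°, uniform, h = 29): β = 93.4 − 65.5 = 27.9°, B = 33.1°; Δs = 29·27.9/33.1 = 24.4441; s = 19.0000 + 24.4441 = 43.4441

θ=90.9°: 41.2538
θ=93.4°: 43.4441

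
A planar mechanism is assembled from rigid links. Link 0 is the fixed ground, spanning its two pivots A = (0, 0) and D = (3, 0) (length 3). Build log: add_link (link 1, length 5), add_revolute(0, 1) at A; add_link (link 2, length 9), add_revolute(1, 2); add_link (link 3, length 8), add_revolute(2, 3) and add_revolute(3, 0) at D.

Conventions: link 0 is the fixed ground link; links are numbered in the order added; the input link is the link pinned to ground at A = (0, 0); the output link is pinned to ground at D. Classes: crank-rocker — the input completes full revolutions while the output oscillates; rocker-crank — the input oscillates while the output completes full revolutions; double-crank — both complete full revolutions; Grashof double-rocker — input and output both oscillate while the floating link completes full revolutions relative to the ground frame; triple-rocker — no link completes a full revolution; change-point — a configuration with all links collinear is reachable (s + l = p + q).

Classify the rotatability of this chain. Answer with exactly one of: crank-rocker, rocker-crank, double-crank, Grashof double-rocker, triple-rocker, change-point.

lengths: ground=3, input=5, coupler=9, output=8
sorted: s=3 (shortest), l=9 (longest), p+q=13
s + l = 12 vs p + q = 13
s + l < p + q (Grashof) with shortest = ground link → double-crank

double-crank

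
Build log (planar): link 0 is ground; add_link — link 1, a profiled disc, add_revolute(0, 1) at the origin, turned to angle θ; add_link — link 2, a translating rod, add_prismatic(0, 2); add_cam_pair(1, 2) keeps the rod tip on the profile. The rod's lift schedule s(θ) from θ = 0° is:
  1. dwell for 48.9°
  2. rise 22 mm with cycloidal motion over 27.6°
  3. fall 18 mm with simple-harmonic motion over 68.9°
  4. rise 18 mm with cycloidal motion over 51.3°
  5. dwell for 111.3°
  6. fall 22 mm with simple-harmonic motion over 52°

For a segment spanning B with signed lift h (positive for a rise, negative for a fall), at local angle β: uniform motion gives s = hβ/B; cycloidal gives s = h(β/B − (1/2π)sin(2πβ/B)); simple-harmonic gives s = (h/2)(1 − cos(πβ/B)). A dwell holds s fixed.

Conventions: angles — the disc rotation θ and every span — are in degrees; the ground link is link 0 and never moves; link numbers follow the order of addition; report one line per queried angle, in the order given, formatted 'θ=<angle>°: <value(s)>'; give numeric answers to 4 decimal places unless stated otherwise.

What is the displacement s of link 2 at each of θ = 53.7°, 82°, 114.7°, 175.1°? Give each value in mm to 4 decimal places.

seg 1 [0°–48.9°] dwell: s stays 0.0000
seg 2 [48.9°–76.5°] cycloidal, h=22: θ=53.7° here. β=4.8, B=27.6. 22·(0.1739 − sin(2π·0.1739)/(2π)) = 0.7172 → s = 0.7172
seg 2 [48.9°–76.5°] cycloidal, h=22: full span → s += 22 → s = 22.0000
seg 3 [76.5°–145.4°] simple-harmonic, h=-18: θ=82° here. β=5.5, B=68.9. -18/2·(1 − cos(π·0.0798)) = -0.2815 → s = 21.7185
seg 3 [76.5°–145.4°] simple-harmonic, h=-18: θ=114.7° here. β=38.2, B=68.9. -18/2·(1 − cos(π·0.5544)) = -10.5314 → s = 11.4686
seg 3 [76.5°–145.4°] simple-harmonic, h=-18: full span → s += -18 → s = 4.0000
seg 4 [145.4°–196.7°] cycloidal, h=18: θ=175.1° here. β=29.7, B=51.3. 18·(0.5789 − sin(2π·0.5789)/(2π)) = 11.7845 → s = 15.7845

θ=53.7°: 0.7172
θ=82°: 21.7185
θ=114.7°: 11.4686
θ=175.1°: 15.7845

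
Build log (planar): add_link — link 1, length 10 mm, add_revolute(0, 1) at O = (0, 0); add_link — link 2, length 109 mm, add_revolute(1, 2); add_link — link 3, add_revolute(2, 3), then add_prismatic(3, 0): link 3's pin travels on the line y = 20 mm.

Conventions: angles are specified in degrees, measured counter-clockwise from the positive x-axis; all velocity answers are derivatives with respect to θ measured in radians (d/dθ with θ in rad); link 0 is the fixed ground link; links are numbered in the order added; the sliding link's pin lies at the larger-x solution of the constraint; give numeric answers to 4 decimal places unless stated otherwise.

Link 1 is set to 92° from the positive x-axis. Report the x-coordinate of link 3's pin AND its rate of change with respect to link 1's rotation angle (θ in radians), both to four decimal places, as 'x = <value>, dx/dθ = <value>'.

geometry: r = 10 mm, L = 109 mm, e = 20 mm
crank pin P = (r cos θ, r sin θ) = (-0.348995, 9.993908)
h = r sin θ − e = 9.993908 − 20 = -10.006092
x = r cos θ + √(L² − h²) = -0.348995 + 108.539754 = 108.190759
dx/dθ = −r sin θ − h·r cos θ/√(L² − h²) (θ in radians; h = -10.006092) = -10.026082

x = 108.1908, dx/dθ = -10.0261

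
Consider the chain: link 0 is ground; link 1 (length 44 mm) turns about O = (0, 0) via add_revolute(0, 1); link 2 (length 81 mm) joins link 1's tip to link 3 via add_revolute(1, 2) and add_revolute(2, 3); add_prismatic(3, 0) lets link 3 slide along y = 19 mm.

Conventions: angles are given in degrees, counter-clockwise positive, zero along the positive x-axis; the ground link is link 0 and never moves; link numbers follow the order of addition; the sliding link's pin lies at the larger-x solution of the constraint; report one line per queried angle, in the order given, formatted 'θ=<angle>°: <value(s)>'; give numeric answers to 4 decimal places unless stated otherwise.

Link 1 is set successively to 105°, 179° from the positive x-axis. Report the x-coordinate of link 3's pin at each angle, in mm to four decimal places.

geometry: r = 44 mm, L = 81 mm, e = 19 mm
θ=105°: crank pin P = (r cos θ, r sin θ) = (-11.388038, 42.500736)
θ=105°: h = r sin θ − e = 42.500736 − 19 = 23.500736
θ=105°: x = r cos θ + √(L² − h²) = -11.388038 + 77.515904 = 66.127866
θ=179°: crank pin P = (r cos θ, r sin θ) = (-43.993299, 0.767906)
θ=179°: h = r sin θ − e = 0.767906 − 19 = -18.232094
θ=179°: x = r cos θ + √(L² − h²) = -43.993299 + 78.921421 = 34.928123

θ=105°: 66.1279
θ=179°: 34.9281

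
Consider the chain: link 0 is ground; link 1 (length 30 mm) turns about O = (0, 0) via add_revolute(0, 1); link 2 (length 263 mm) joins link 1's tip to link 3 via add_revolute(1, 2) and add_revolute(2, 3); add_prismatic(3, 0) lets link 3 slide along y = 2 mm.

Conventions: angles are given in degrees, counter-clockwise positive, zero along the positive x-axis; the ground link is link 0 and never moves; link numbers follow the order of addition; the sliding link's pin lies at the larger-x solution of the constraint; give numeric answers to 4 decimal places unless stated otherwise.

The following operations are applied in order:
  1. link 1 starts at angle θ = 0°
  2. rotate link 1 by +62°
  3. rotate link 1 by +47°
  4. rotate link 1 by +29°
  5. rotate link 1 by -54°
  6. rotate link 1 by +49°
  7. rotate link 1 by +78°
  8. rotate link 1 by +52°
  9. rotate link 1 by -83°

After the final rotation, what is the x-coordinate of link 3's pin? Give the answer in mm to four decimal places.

geometry: r = 30 mm, L = 263 mm, e = 2 mm; θ starts at 0°
rotate link 1 by +62°: θ ← 0° +62° = 62°
rotate link 1 by +47°: θ ← 62° +47° = 109°
rotate link 1 by +29°: θ ← 109° +29° = 138°
rotate link 1 by -54°: θ ← 138° -54° = 84°
rotate link 1 by +49°: θ ← 84° +49° = 133°
rotate link 1 by +78°: θ ← 133° +78° = 211°
rotate link 1 by +52°: θ ← 211° +52° = 263°
rotate link 1 by -83°: θ ← 263° -83° = 180°
crank pin P = (r cos θ, r sin θ) = (-30.000000, 0.000000)
h = r sin θ − e = 0.000000 − 2 = -2.000000
x = r cos θ + √(L² − h²) = -30.000000 + 262.992395 = 232.992395

232.9924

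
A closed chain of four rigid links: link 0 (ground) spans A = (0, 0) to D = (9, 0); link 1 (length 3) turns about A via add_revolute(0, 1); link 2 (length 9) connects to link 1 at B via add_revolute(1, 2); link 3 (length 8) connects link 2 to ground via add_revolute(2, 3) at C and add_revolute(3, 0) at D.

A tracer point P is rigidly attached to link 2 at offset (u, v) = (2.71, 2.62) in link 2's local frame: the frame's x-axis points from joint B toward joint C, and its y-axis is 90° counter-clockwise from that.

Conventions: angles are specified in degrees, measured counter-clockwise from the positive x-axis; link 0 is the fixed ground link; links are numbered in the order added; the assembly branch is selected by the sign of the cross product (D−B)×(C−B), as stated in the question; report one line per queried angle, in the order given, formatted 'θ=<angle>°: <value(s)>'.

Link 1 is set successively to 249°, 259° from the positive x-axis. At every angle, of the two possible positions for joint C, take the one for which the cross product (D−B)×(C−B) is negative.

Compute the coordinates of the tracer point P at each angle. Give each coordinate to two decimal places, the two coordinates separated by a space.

A=(0,0), D=(9.00,0)
θ=249°: B = A + 3.00·(cos249°, sin249°) = (-1.0751, -2.8007)
θ=249°: |BD| = 10.4571
θ=249°: circle(B,9.00) ∩ circle(D,8.00): a=6.0414, h=6.6709
θ=249°:   candidates: C₊=(2.9589,5.2445) cross=69.759; C₋=(6.5323,-7.6099) cross=-69.759
θ=249°:   branch - wants cross < 0 → take C=(6.5323,-7.6099) (cross=-69.759)
θ=249°: ex = (C−B)/|BC| = (0.8453,-0.5343); ey = (0.5343,0.8453)
θ=249°: P = B + 2.71·ex + 2.62·ey = (2.6156,-2.0342)
θ=259°: B = A + 3.00·(cos259°, sin259°) = (-0.5724, -2.9449)
θ=259°: |BD| = 10.0152
θ=259°: circle(B,9.00) ∩ circle(D,8.00): a=5.8563, h=6.8340
θ=259°:   candidates: C₊=(3.0155,5.3090) cross=68.444; C₋=(7.0345,-7.7548) cross=-68.444
θ=259°:   branch - wants cross < 0 → take C=(7.0345,-7.7548) (cross=-68.444)
θ=259°: ex = (C−B)/|BC| = (0.8452,-0.5344); ey = (0.5344,0.8452)
θ=259°: P = B + 2.71·ex + 2.62·ey = (3.1183,-2.1787)

θ=249°: 2.62 -2.03
θ=259°: 3.12 -2.18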